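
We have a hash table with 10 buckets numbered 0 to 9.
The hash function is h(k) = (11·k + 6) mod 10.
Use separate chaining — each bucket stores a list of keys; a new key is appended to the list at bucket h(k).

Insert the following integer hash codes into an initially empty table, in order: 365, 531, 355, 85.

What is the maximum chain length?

365 -> bucket 1
531 -> bucket 7
355 -> bucket 1 (collision)
85 -> bucket 1 (collision)
Final buckets:
0: .
1: 365 -> 355 -> 85
2: .
3: .
4: .
5: .
6: .
7: 531
8: .
9: .

3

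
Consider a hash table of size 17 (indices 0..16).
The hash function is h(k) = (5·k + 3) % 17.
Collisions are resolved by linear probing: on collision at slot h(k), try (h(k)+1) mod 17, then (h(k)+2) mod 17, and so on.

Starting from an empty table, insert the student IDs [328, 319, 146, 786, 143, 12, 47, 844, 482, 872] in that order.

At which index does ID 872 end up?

328: h=11 → slot 11
319: h=0 → slot 0
146: h=2 → slot 2
786: h=6 → slot 6
143: h=4 → slot 4
12: h=12 → slot 12
47: h=0, probe 0,1 → slot 1
844: h=7 → slot 7
482: h=16 → slot 16
872: h=11, probe 11,12,13 → slot 13
Table: [319, 47, 146, _, 143, _, 786, 844, _, _, _, 328, 12, 872, _, _, 482]

13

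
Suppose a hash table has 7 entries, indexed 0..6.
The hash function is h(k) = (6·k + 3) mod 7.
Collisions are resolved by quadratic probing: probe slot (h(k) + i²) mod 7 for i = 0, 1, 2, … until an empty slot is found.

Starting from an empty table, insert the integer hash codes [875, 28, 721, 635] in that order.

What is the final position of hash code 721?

0

875 hashes to 3; slot 3 is free -> place at 3.
28 hashes to 3; 3 taken -> place at 4.
721 hashes to 3; 3,4 taken -> place at 0.
635 hashes to 5; slot 5 is free -> place at 5.
Table: [721, _, _, 875, 28, 635, _]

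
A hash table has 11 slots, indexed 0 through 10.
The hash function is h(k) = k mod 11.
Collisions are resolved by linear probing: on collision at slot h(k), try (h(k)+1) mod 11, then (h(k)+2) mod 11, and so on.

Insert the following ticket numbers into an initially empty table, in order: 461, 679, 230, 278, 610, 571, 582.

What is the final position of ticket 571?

461 hashes to 10; slot 10 is free -> place at 10.
679 hashes to 8; slot 8 is free -> place at 8.
230 hashes to 10; 10 taken -> place at 0.
278 hashes to 3; slot 3 is free -> place at 3.
610 hashes to 5; slot 5 is free -> place at 5.
571 hashes to 10; 10,0 taken -> place at 1.
582 hashes to 10; 10,0,1 taken -> place at 2.
Table: [230, 571, 582, 278, —, 610, —, —, 679, —, 461]

1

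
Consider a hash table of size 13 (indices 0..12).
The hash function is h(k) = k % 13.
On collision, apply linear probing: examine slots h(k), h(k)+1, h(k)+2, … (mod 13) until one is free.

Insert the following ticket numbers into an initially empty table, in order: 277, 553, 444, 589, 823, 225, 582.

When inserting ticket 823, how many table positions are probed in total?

Insert 277: h=4, slot 4 empty => index 4.
Insert 553: h=7, slot 7 empty => index 7.
Insert 444: h=2, slot 2 empty => index 2.
Insert 589: h=4, slot 4 occupied => index 5.
Insert 823: h=4, slots 4,5 occupied => index 6.
Insert 225: h=4, slots 4,5,6,7 occupied => index 8.
Insert 582: h=10, slot 10 empty => index 10.
Table: [∅, ∅, 444, ∅, 277, 589, 823, 553, 225, ∅, 582, ∅, ∅]

3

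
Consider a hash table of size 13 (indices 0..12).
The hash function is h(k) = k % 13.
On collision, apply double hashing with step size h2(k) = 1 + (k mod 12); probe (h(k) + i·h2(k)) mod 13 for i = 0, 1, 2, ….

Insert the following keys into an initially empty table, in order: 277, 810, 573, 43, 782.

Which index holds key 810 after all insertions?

11

277 hashes to 4; slot 4 is free → place at 4.
810 hashes to 4, h2=7; 4 taken → place at 11.
573 hashes to 1; slot 1 is free → place at 1.
43 hashes to 4, h2=8; 4 taken → place at 12.
782 hashes to 2; slot 2 is free → place at 2.
Table: [—, 573, 782, —, 277, —, —, —, —, —, —, 810, 43]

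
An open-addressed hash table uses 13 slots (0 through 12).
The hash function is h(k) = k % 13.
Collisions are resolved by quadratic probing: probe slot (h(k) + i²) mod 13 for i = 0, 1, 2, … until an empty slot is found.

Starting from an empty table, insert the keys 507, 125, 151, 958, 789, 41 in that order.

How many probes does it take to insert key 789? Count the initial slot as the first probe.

507: h=0 => slot 0
125: h=8 => slot 8
151: h=8, probe 8,9 => slot 9
958: h=9, probe 9,10 => slot 10
789: h=9, probe 9,10,0,5 => slot 5
41: h=2 => slot 2
Table: [507, _, 41, _, _, 789, _, _, 125, 151, 958, _, _]

4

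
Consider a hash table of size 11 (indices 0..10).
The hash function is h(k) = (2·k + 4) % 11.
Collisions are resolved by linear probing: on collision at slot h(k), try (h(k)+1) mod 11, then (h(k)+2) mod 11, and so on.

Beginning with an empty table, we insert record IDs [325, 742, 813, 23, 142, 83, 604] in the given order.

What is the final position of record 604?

8

325 hashes to 5; slot 5 is free -> place at 5.
742 hashes to 3; slot 3 is free -> place at 3.
813 hashes to 2; slot 2 is free -> place at 2.
23 hashes to 6; slot 6 is free -> place at 6.
142 hashes to 2; 2,3 taken -> place at 4.
83 hashes to 5; 5,6 taken -> place at 7.
604 hashes to 2; 2,3,4,5,6,7 taken -> place at 8.
Table: [—, —, 813, 742, 142, 325, 23, 83, 604, —, —]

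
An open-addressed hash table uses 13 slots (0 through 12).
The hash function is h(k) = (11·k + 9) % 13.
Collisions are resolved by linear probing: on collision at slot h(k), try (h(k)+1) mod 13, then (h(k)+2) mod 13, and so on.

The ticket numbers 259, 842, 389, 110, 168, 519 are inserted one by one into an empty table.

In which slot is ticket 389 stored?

259: h=11 → slot 11
842: h=2 → slot 2
389: h=11, probe 11,12 → slot 12
110: h=10 → slot 10
168: h=11, probe 11,12,0 → slot 0
519: h=11, probe 11,12,0,1 → slot 1
Table: [168, 519, 842, -, -, -, -, -, -, -, 110, 259, 389]

12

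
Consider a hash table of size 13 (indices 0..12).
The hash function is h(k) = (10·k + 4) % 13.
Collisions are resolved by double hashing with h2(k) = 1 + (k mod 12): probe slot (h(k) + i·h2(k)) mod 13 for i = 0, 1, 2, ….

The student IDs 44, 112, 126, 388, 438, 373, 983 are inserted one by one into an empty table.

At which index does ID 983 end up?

1

44: h=2 -> slot 2
112: h=6 -> slot 6
126: h=3 -> slot 3
388: h=10 -> slot 10
438: h=3, h2=7, probe 3,10,4 -> slot 4
373: h=3, h2=2, probe 3,5 -> slot 5
983: h=6, h2=12, probe 6,5,4,3,2,1 -> slot 1
Table: [_, 983, 44, 126, 438, 373, 112, _, _, _, 388, _, _]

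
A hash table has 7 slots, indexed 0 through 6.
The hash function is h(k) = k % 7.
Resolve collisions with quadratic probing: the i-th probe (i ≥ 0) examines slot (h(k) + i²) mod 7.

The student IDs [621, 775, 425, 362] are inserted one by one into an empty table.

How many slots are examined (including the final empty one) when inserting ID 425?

621 hashes to 5; slot 5 is free → place at 5.
775 hashes to 5; 5 taken → place at 6.
425 hashes to 5; 5,6 taken → place at 2.
362 hashes to 5; 5,6,2 taken → place at 0.
Table: [362, ∅, 425, ∅, ∅, 621, 775]

3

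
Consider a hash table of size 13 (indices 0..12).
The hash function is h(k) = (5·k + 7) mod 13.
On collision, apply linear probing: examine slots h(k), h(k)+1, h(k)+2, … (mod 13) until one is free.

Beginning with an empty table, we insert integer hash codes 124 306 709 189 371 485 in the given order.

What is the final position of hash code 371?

7

124 hashes to 3; slot 3 is free → place at 3.
306 hashes to 3; 3 taken → place at 4.
709 hashes to 3; 3,4 taken → place at 5.
189 hashes to 3; 3,4,5 taken → place at 6.
371 hashes to 3; 3,4,5,6 taken → place at 7.
485 hashes to 1; slot 1 is free → place at 1.
Table: [-, 485, -, 124, 306, 709, 189, 371, -, -, -, -, -]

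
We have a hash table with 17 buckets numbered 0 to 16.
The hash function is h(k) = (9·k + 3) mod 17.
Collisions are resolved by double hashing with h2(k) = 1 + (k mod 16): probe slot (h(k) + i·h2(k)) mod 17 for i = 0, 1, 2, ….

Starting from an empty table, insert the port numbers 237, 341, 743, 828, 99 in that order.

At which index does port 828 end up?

5

237: h=11 => slot 11
341: h=12 => slot 12
743: h=9 => slot 9
828: h=9, h2=13, probe 9,5 => slot 5
99: h=10 => slot 10
Table: [_, _, _, _, _, 828, _, _, _, 743, 99, 237, 341, _, _, _, _]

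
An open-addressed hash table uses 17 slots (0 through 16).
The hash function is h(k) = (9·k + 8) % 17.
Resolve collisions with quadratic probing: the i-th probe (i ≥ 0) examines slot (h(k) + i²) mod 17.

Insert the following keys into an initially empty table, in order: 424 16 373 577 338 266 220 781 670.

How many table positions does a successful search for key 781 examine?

7

Insert 424: h=16, slot 16 empty -> index 16.
Insert 16: h=16, slot 16 occupied -> index 0.
Insert 373: h=16, slots 16,0 occupied -> index 3.
Insert 577: h=16, slots 16,0,3 occupied -> index 8.
Insert 338: h=7, slot 7 empty -> index 7.
Insert 266: h=5, slot 5 empty -> index 5.
Insert 220: h=16, slots 16,0,3,8 occupied -> index 15.
Insert 781: h=16, slots 16,0,3,8,15,7 occupied -> index 1.
Insert 670: h=3, slot 3 occupied -> index 4.
Table: [16, 781, —, 373, 670, 266, —, 338, 577, —, —, —, —, —, —, 220, 424]
Lookup 781: h=16, probe 16,0,3,8,15,7,1 → found at 1.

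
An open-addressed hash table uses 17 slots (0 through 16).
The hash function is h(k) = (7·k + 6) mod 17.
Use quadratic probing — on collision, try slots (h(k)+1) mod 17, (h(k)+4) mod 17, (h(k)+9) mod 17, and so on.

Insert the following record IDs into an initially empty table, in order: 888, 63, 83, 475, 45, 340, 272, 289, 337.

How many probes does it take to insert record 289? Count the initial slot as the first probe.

888: h=0 -> slot 0
63: h=5 -> slot 5
83: h=9 -> slot 9
475: h=16 -> slot 16
45: h=15 -> slot 15
340: h=6 -> slot 6
272: h=6, probe 6,7 -> slot 7
289: h=6, probe 6,7,10 -> slot 10
337: h=2 -> slot 2
Table: [888, ., 337, ., ., 63, 340, 272, ., 83, 289, ., ., ., ., 45, 475]

3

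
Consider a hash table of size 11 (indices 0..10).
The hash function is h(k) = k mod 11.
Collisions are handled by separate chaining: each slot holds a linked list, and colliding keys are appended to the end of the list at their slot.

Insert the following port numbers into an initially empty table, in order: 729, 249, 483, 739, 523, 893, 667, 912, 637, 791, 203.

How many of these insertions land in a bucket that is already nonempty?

729 → bucket 3
249 → bucket 7
483 → bucket 10
739 → bucket 2
523 → bucket 6
893 → bucket 2 (collision)
667 → bucket 7 (collision)
912 → bucket 10 (collision)
637 → bucket 10 (collision)
791 → bucket 10 (collision)
203 → bucket 5
Final buckets:
0: -
1: -
2: 739 -> 893
3: 729
4: -
5: 203
6: 523
7: 249 -> 667
8: -
9: -
10: 483 -> 912 -> 637 -> 791

5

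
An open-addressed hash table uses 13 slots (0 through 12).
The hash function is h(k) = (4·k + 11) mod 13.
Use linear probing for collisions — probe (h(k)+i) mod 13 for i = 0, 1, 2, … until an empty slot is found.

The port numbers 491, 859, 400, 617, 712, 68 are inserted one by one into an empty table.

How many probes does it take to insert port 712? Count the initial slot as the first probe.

3

491: h=12 → slot 12
859: h=2 → slot 2
400: h=12, probe 12,0 → slot 0
617: h=9 → slot 9
712: h=12, probe 12,0,1 → slot 1
68: h=10 → slot 10
Table: [400, 712, 859, _, _, _, _, _, _, 617, 68, _, 491]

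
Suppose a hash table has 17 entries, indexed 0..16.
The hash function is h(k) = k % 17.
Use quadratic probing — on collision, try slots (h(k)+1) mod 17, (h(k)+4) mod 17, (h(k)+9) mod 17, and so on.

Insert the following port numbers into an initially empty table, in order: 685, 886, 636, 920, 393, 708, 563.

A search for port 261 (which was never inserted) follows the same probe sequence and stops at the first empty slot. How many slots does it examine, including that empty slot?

3

685 hashes to 5; slot 5 is free => place at 5.
886 hashes to 2; slot 2 is free => place at 2.
636 hashes to 7; slot 7 is free => place at 7.
920 hashes to 2; 2 taken => place at 3.
393 hashes to 2; 2,3 taken => place at 6.
708 hashes to 11; slot 11 is free => place at 11.
563 hashes to 2; 2,3,6,11 taken => place at 1.
Table: [—, 563, 886, 920, —, 685, 393, 636, —, —, —, 708, —, —, —, —, —]
Lookup 261: h=6, probe 6,7,10 → slot 10 empty, not found.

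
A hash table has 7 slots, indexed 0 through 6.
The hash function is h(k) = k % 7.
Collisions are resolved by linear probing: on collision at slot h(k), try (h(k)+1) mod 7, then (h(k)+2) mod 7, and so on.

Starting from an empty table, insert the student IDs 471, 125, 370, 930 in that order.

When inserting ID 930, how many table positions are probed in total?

471 hashes to 2; slot 2 is free → place at 2.
125 hashes to 6; slot 6 is free → place at 6.
370 hashes to 6; 6 taken → place at 0.
930 hashes to 6; 6,0 taken → place at 1.
Table: [370, 930, 471, _, _, _, 125]

3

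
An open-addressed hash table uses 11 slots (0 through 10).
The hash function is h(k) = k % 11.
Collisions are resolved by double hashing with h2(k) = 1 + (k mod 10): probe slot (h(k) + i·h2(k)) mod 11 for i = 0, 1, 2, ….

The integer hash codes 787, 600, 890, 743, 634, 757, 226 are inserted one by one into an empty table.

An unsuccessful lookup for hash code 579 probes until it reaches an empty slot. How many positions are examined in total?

3

787 hashes to 6; slot 6 is free => place at 6.
600 hashes to 6, h2=1; 6 taken => place at 7.
890 hashes to 10; slot 10 is free => place at 10.
743 hashes to 6, h2=4; 6,10 taken => place at 3.
634 hashes to 7, h2=5; 7 taken => place at 1.
757 hashes to 9; slot 9 is free => place at 9.
226 hashes to 6, h2=7; 6 taken => place at 2.
Table: [., 634, 226, 743, ., ., 787, 600, ., 757, 890]
Lookup 579: h=7, h2=10, probe 7,6,5 → slot 5 empty, not found.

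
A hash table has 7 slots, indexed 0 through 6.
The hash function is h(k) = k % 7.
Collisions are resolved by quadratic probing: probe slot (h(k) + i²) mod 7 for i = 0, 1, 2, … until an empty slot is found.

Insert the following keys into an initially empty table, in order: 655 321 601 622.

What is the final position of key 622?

3

655: h=4 → slot 4
321: h=6 → slot 6
601: h=6, probe 6,0 → slot 0
622: h=6, probe 6,0,3 → slot 3
Table: [601, ∅, ∅, 622, 655, ∅, 321]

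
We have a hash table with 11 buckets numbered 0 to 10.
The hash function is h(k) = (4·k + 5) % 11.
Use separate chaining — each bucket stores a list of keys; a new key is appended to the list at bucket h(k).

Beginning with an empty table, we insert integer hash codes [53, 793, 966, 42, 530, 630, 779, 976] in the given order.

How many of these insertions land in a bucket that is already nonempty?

53 -> bucket 8
793 -> bucket 9
966 -> bucket 8 (collision)
42 -> bucket 8 (collision)
530 -> bucket 2
630 -> bucket 6
779 -> bucket 8 (collision)
976 -> bucket 4
Final buckets:
0: —
1: —
2: 530
3: —
4: 976
5: —
6: 630
7: —
8: 53 -> 966 -> 42 -> 779
9: 793
10: —

3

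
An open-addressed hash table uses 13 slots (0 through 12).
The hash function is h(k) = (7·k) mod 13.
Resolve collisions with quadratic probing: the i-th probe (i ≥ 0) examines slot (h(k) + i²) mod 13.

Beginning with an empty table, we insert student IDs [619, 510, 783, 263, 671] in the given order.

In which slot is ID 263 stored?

12

619: h=4 => slot 4
510: h=8 => slot 8
783: h=8, probe 8,9 => slot 9
263: h=8, probe 8,9,12 => slot 12
671: h=4, probe 4,5 => slot 5
Table: [∅, ∅, ∅, ∅, 619, 671, ∅, ∅, 510, 783, ∅, ∅, 263]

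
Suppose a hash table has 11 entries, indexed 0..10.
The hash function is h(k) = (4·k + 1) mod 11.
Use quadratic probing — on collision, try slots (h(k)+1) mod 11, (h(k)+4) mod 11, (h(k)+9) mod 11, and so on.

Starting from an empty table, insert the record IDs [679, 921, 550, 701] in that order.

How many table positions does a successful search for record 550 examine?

2

679 hashes to 0; slot 0 is free => place at 0.
921 hashes to 0; 0 taken => place at 1.
550 hashes to 1; 1 taken => place at 2.
701 hashes to 0; 0,1 taken => place at 4.
Table: [679, 921, 550, _, 701, _, _, _, _, _, _]
Lookup 550: h=1, probe 1,2 → found at 2.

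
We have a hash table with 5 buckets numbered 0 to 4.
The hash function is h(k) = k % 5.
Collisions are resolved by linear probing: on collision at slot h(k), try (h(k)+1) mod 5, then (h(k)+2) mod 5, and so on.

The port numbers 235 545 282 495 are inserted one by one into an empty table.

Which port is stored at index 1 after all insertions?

235: h=0 -> slot 0
545: h=0, probe 0,1 -> slot 1
282: h=2 -> slot 2
495: h=0, probe 0,1,2,3 -> slot 3
Table: [235, 545, 282, 495, .]

545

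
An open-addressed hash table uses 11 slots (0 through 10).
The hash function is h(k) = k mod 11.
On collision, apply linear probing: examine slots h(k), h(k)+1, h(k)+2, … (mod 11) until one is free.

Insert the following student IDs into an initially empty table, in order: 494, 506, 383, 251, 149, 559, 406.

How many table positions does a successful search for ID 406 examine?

5

494: h=10 => slot 10
506: h=0 => slot 0
383: h=9 => slot 9
251: h=9, probe 9,10,0,1 => slot 1
149: h=6 => slot 6
559: h=9, probe 9,10,0,1,2 => slot 2
406: h=10, probe 10,0,1,2,3 => slot 3
Table: [506, 251, 559, 406, ., ., 149, ., ., 383, 494]
Lookup 406: h=10, probe 10,0,1,2,3 → found at 3.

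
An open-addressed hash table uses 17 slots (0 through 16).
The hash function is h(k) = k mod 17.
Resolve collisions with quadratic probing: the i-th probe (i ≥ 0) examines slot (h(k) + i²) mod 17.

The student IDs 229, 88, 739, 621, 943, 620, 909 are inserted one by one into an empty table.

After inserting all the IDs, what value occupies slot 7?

229: h=8 -> slot 8
88: h=3 -> slot 3
739: h=8, probe 8,9 -> slot 9
621: h=9, probe 9,10 -> slot 10
943: h=8, probe 8,9,12 -> slot 12
620: h=8, probe 8,9,12,0 -> slot 0
909: h=8, probe 8,9,12,0,7 -> slot 7
Table: [620, ∅, ∅, 88, ∅, ∅, ∅, 909, 229, 739, 621, ∅, 943, ∅, ∅, ∅, ∅]

909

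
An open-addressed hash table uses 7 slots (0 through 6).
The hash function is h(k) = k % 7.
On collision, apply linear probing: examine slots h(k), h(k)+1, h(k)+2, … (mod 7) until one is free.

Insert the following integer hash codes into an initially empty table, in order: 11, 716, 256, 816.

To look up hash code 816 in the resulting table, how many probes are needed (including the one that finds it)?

11: h=4 => slot 4
716: h=2 => slot 2
256: h=4, probe 4,5 => slot 5
816: h=4, probe 4,5,6 => slot 6
Table: [—, —, 716, —, 11, 256, 816]
Lookup 816: h=4, probe 4,5,6 → found at 6.

3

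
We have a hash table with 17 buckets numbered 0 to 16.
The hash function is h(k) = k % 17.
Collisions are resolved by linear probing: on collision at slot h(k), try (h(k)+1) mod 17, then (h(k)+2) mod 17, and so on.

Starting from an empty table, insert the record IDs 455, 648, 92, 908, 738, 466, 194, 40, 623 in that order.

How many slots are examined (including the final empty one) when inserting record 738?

455 hashes to 13; slot 13 is free -> place at 13.
648 hashes to 2; slot 2 is free -> place at 2.
92 hashes to 7; slot 7 is free -> place at 7.
908 hashes to 7; 7 taken -> place at 8.
738 hashes to 7; 7,8 taken -> place at 9.
466 hashes to 7; 7,8,9 taken -> place at 10.
194 hashes to 7; 7,8,9,10 taken -> place at 11.
40 hashes to 6; slot 6 is free -> place at 6.
623 hashes to 11; 11 taken -> place at 12.
Table: [., ., 648, ., ., ., 40, 92, 908, 738, 466, 194, 623, 455, ., ., .]

3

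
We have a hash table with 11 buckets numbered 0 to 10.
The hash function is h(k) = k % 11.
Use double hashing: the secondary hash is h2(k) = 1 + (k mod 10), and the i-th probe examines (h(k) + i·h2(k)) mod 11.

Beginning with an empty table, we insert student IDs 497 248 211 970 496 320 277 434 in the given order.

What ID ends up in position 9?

497: h=2 -> slot 2
248: h=6 -> slot 6
211: h=2, h2=2, probe 2,4 -> slot 4
970: h=2, h2=1, probe 2,3 -> slot 3
496: h=1 -> slot 1
320: h=1, h2=1, probe 1,2,3,4,5 -> slot 5
277: h=2, h2=8, probe 2,10 -> slot 10
434: h=5, h2=5, probe 5,10,4,9 -> slot 9
Table: [—, 496, 497, 970, 211, 320, 248, —, —, 434, 277]

434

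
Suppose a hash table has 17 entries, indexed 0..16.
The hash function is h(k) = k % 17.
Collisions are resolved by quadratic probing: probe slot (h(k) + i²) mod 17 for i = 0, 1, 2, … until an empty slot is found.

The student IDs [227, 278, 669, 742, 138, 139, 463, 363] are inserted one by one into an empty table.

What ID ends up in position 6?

227

227 hashes to 6; slot 6 is free => place at 6.
278 hashes to 6; 6 taken => place at 7.
669 hashes to 6; 6,7 taken => place at 10.
742 hashes to 11; slot 11 is free => place at 11.
138 hashes to 2; slot 2 is free => place at 2.
139 hashes to 3; slot 3 is free => place at 3.
463 hashes to 4; slot 4 is free => place at 4.
363 hashes to 6; 6,7,10 taken => place at 15.
Table: [∅, ∅, 138, 139, 463, ∅, 227, 278, ∅, ∅, 669, 742, ∅, ∅, ∅, 363, ∅]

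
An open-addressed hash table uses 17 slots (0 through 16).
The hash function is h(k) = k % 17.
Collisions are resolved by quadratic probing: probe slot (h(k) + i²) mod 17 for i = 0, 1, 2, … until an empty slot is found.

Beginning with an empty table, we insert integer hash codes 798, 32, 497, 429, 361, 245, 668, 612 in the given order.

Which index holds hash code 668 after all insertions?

798: h=16 → slot 16
32: h=15 → slot 15
497: h=4 → slot 4
429: h=4, probe 4,5 → slot 5
361: h=4, probe 4,5,8 → slot 8
245: h=7 → slot 7
668: h=5, probe 5,6 → slot 6
612: h=0 → slot 0
Table: [612, -, -, -, 497, 429, 668, 245, 361, -, -, -, -, -, -, 32, 798]

6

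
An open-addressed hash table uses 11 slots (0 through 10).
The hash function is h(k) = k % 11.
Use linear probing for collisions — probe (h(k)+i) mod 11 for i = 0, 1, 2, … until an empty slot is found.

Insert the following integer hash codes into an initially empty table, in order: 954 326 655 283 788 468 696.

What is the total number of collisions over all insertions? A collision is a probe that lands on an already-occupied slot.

954 hashes to 8; slot 8 is free -> place at 8.
326 hashes to 7; slot 7 is free -> place at 7.
655 hashes to 6; slot 6 is free -> place at 6.
283 hashes to 8; 8 taken -> place at 9.
788 hashes to 7; 7,8,9 taken -> place at 10.
468 hashes to 6; 6,7,8,9,10 taken -> place at 0.
696 hashes to 3; slot 3 is free -> place at 3.
Table: [468, _, _, 696, _, _, 655, 326, 954, 283, 788]

9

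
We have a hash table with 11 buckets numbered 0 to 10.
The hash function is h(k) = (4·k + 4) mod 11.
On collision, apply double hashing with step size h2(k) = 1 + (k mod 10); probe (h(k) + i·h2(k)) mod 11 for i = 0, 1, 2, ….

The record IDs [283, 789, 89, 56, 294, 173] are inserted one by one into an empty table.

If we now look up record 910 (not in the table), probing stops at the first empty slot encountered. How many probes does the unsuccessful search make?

283: h=3 -> slot 3
789: h=3, h2=10, probe 3,2 -> slot 2
89: h=8 -> slot 8
56: h=8, h2=7, probe 8,4 -> slot 4
294: h=3, h2=5, probe 3,8,2,7 -> slot 7
173: h=3, h2=4, probe 3,7,0 -> slot 0
Table: [173, ., 789, 283, 56, ., ., 294, 89, ., .]
Lookup 910: h=3, h2=1, probe 3,4,5 → slot 5 empty, not found.

3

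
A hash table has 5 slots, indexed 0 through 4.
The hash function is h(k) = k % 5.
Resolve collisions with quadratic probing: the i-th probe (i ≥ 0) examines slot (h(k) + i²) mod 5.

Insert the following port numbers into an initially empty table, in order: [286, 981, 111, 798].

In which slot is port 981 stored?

2

286: h=1 → slot 1
981: h=1, probe 1,2 → slot 2
111: h=1, probe 1,2,0 → slot 0
798: h=3 → slot 3
Table: [111, 286, 981, 798, .]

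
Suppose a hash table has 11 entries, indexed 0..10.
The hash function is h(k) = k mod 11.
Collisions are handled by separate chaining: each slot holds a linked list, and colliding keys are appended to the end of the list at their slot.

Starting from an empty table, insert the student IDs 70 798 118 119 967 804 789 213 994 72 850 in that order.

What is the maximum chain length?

Insert 70: h=4, bucket 4 empty -> new chain.
Insert 798: h=6, bucket 6 empty -> new chain.
Insert 118: h=8, bucket 8 empty -> new chain.
Insert 119: h=9, bucket 9 empty -> new chain.
Insert 967: h=10, bucket 10 empty -> new chain.
Insert 804: h=1, bucket 1 empty -> new chain.
Insert 789: h=8, bucket 8 nonempty -> append to chain.
Insert 213: h=4, bucket 4 nonempty -> append to chain.
Insert 994: h=4, bucket 4 nonempty -> append to chain.
Insert 72: h=6, bucket 6 nonempty -> append to chain.
Insert 850: h=3, bucket 3 empty -> new chain.
Final buckets:
0: —
1: 804
2: —
3: 850
4: 70 -> 213 -> 994
5: —
6: 798 -> 72
7: —
8: 118 -> 789
9: 119
10: 967

3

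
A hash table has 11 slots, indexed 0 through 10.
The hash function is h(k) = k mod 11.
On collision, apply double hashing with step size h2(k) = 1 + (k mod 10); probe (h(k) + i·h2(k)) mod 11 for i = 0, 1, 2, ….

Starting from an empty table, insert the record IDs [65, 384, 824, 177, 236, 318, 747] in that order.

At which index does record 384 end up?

4

Insert 65: h=10, slot 10 empty => index 10.
Insert 384: h=10, h2=5, slot 10 occupied => index 4.
Insert 824: h=10, h2=5, slots 10,4 occupied => index 9.
Insert 177: h=1, slot 1 empty => index 1.
Insert 236: h=5, slot 5 empty => index 5.
Insert 318: h=10, h2=9, slot 10 occupied => index 8.
Insert 747: h=10, h2=8, slot 10 occupied => index 7.
Table: [-, 177, -, -, 384, 236, -, 747, 318, 824, 65]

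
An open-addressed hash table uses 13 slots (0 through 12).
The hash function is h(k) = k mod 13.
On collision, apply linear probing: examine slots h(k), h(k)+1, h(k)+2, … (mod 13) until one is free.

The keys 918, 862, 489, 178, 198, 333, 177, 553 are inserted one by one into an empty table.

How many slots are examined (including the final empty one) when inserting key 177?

5

918: h=8 → slot 8
862: h=4 → slot 4
489: h=8, probe 8,9 → slot 9
178: h=9, probe 9,10 → slot 10
198: h=3 → slot 3
333: h=8, probe 8,9,10,11 → slot 11
177: h=8, probe 8,9,10,11,12 → slot 12
553: h=7 → slot 7
Table: [_, _, _, 198, 862, _, _, 553, 918, 489, 178, 333, 177]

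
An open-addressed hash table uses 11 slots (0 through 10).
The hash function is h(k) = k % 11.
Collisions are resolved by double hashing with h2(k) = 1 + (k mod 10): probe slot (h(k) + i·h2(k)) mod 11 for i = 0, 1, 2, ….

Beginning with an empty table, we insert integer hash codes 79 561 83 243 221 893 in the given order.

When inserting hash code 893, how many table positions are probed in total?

3

79 hashes to 2; slot 2 is free -> place at 2.
561 hashes to 0; slot 0 is free -> place at 0.
83 hashes to 6; slot 6 is free -> place at 6.
243 hashes to 1; slot 1 is free -> place at 1.
221 hashes to 1, h2=2; 1 taken -> place at 3.
893 hashes to 2, h2=4; 2,6 taken -> place at 10.
Table: [561, 243, 79, 221, -, -, 83, -, -, -, 893]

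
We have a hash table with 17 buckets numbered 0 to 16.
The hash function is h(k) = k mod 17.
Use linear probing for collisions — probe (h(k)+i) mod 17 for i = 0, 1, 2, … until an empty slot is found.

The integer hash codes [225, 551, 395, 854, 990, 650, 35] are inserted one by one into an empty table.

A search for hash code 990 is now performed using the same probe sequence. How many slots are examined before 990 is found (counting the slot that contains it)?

5

Insert 225: h=4, slot 4 empty → index 4.
Insert 551: h=7, slot 7 empty → index 7.
Insert 395: h=4, slot 4 occupied → index 5.
Insert 854: h=4, slots 4,5 occupied → index 6.
Insert 990: h=4, slots 4,5,6,7 occupied → index 8.
Insert 650: h=4, slots 4,5,6,7,8 occupied → index 9.
Insert 35: h=1, slot 1 empty → index 1.
Table: [., 35, ., ., 225, 395, 854, 551, 990, 650, ., ., ., ., ., ., .]
Lookup 990: h=4, probe 4,5,6,7,8 → found at 8.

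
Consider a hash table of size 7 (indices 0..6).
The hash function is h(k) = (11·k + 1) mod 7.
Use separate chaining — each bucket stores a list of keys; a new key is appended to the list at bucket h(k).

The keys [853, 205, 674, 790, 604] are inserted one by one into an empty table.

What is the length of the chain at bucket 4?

2

853 → bucket 4
205 → bucket 2
674 → bucket 2 (collision)
790 → bucket 4 (collision)
604 → bucket 2 (collision)
Final buckets:
0: —
1: —
2: 205 -> 674 -> 604
3: —
4: 853 -> 790
5: —
6: —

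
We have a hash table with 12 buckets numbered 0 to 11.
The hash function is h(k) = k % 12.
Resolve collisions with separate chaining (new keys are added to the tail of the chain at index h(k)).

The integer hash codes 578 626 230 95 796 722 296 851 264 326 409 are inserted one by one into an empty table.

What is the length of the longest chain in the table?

5

578 -> bucket 2
626 -> bucket 2 (collision)
230 -> bucket 2 (collision)
95 -> bucket 11
796 -> bucket 4
722 -> bucket 2 (collision)
296 -> bucket 8
851 -> bucket 11 (collision)
264 -> bucket 0
326 -> bucket 2 (collision)
409 -> bucket 1
Final buckets:
0: 264
1: 409
2: 578 -> 626 -> 230 -> 722 -> 326
3: —
4: 796
5: —
6: —
7: —
8: 296
9: —
10: —
11: 95 -> 851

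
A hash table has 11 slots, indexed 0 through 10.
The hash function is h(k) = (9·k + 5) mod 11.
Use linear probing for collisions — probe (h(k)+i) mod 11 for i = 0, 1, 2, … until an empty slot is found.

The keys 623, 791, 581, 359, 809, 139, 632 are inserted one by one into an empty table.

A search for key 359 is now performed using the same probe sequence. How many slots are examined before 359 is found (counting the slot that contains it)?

2

623 hashes to 2; slot 2 is free -> place at 2.
791 hashes to 7; slot 7 is free -> place at 7.
581 hashes to 9; slot 9 is free -> place at 9.
359 hashes to 2; 2 taken -> place at 3.
809 hashes to 4; slot 4 is free -> place at 4.
139 hashes to 2; 2,3,4 taken -> place at 5.
632 hashes to 6; slot 6 is free -> place at 6.
Table: [_, _, 623, 359, 809, 139, 632, 791, _, 581, _]
Lookup 359: h=2, probe 2,3 → found at 3.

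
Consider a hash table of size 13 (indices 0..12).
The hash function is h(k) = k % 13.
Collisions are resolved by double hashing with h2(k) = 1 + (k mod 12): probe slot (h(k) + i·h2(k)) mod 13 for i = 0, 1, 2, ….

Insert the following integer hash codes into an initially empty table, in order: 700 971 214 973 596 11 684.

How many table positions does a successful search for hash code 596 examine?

700: h=11 => slot 11
971: h=9 => slot 9
214: h=6 => slot 6
973: h=11, h2=2, probe 11,0 => slot 0
596: h=11, h2=9, probe 11,7 => slot 7
11: h=11, h2=12, probe 11,10 => slot 10
684: h=8 => slot 8
Table: [973, _, _, _, _, _, 214, 596, 684, 971, 11, 700, _]
Lookup 596: h=11, h2=9, probe 11,7 → found at 7.

2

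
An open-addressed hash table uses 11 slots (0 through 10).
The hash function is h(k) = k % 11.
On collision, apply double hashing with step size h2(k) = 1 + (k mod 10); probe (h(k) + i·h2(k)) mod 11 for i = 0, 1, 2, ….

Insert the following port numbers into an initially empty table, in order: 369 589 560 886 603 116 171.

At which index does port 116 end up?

369: h=6 => slot 6
589: h=6, h2=10, probe 6,5 => slot 5
560: h=10 => slot 10
886: h=6, h2=7, probe 6,2 => slot 2
603: h=9 => slot 9
116: h=6, h2=7, probe 6,2,9,5,1 => slot 1
171: h=6, h2=2, probe 6,8 => slot 8
Table: [-, 116, 886, -, -, 589, 369, -, 171, 603, 560]

1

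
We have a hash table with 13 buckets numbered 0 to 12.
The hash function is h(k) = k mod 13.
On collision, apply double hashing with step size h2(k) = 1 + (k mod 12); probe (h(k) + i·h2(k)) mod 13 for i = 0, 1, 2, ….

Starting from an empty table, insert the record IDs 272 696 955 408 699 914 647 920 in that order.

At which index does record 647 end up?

9

272: h=12 -> slot 12
696: h=7 -> slot 7
955: h=6 -> slot 6
408: h=5 -> slot 5
699: h=10 -> slot 10
914: h=4 -> slot 4
647: h=10, h2=12, probe 10,9 -> slot 9
920: h=10, h2=9, probe 10,6,2 -> slot 2
Table: [., ., 920, ., 914, 408, 955, 696, ., 647, 699, ., 272]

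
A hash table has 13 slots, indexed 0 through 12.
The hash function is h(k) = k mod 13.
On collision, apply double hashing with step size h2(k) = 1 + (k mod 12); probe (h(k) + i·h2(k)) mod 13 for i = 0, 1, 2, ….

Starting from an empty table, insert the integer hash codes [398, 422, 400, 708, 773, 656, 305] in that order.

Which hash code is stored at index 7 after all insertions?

Insert 398: h=8, slot 8 empty => index 8.
Insert 422: h=6, slot 6 empty => index 6.
Insert 400: h=10, slot 10 empty => index 10.
Insert 708: h=6, h2=1, slot 6 occupied => index 7.
Insert 773: h=6, h2=6, slot 6 occupied => index 12.
Insert 656: h=6, h2=9, slot 6 occupied => index 2.
Insert 305: h=6, h2=6, slots 6,12 occupied => index 5.
Table: [., ., 656, ., ., 305, 422, 708, 398, ., 400, ., 773]

708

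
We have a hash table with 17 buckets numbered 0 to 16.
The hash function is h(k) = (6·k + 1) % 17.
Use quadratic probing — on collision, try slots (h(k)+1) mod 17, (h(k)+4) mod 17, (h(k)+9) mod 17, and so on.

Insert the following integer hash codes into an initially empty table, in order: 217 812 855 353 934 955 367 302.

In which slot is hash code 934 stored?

217: h=11 -> slot 11
812: h=11, probe 11,12 -> slot 12
855: h=14 -> slot 14
353: h=11, probe 11,12,15 -> slot 15
934: h=12, probe 12,13 -> slot 13
955: h=2 -> slot 2
367: h=10 -> slot 10
302: h=11, probe 11,12,15,3 -> slot 3
Table: [—, —, 955, 302, —, —, —, —, —, —, 367, 217, 812, 934, 855, 353, —]

13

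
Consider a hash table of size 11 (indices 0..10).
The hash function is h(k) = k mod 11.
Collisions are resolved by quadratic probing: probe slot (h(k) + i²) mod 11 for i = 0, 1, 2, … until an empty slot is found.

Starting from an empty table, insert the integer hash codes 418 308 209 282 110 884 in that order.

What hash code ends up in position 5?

418 hashes to 0; slot 0 is free → place at 0.
308 hashes to 0; 0 taken → place at 1.
209 hashes to 0; 0,1 taken → place at 4.
282 hashes to 7; slot 7 is free → place at 7.
110 hashes to 0; 0,1,4 taken → place at 9.
884 hashes to 4; 4 taken → place at 5.
Table: [418, 308, -, -, 209, 884, -, 282, -, 110, -]

884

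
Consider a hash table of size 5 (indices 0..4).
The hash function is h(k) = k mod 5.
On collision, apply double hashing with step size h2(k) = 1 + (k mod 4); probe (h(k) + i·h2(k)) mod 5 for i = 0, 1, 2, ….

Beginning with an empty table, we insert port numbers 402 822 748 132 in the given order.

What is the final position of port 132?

4

402: h=2 => slot 2
822: h=2, h2=3, probe 2,0 => slot 0
748: h=3 => slot 3
132: h=2, h2=1, probe 2,3,4 => slot 4
Table: [822, _, 402, 748, 132]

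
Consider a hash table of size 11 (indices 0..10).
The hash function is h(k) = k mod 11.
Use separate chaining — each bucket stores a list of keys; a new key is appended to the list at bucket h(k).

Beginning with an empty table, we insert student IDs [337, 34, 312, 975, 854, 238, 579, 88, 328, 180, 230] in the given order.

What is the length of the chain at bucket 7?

Insert 337: h=7, bucket 7 empty -> new chain.
Insert 34: h=1, bucket 1 empty -> new chain.
Insert 312: h=4, bucket 4 empty -> new chain.
Insert 975: h=7, bucket 7 nonempty -> append to chain.
Insert 854: h=7, bucket 7 nonempty -> append to chain.
Insert 238: h=7, bucket 7 nonempty -> append to chain.
Insert 579: h=7, bucket 7 nonempty -> append to chain.
Insert 88: h=0, bucket 0 empty -> new chain.
Insert 328: h=9, bucket 9 empty -> new chain.
Insert 180: h=4, bucket 4 nonempty -> append to chain.
Insert 230: h=10, bucket 10 empty -> new chain.
Final buckets:
0: 88
1: 34
2: _
3: _
4: 312 -> 180
5: _
6: _
7: 337 -> 975 -> 854 -> 238 -> 579
8: _
9: 328
10: 230

5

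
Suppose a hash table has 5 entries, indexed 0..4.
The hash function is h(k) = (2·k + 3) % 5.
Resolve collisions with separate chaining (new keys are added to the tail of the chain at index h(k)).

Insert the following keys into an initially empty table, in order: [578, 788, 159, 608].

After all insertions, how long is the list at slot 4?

578 -> bucket 4
788 -> bucket 4 (collision)
159 -> bucket 1
608 -> bucket 4 (collision)
Final buckets:
0: —
1: 159
2: —
3: —
4: 578 -> 788 -> 608

3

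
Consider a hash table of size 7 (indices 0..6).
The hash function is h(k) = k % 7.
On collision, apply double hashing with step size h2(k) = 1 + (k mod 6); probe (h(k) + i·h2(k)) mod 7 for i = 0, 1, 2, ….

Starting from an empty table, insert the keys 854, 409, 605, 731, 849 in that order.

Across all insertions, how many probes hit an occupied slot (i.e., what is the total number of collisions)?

4

854: h=0 → slot 0
409: h=3 → slot 3
605: h=3, h2=6, probe 3,2 → slot 2
731: h=3, h2=6, probe 3,2,1 → slot 1
849: h=2, h2=4, probe 2,6 → slot 6
Table: [854, 731, 605, 409, —, —, 849]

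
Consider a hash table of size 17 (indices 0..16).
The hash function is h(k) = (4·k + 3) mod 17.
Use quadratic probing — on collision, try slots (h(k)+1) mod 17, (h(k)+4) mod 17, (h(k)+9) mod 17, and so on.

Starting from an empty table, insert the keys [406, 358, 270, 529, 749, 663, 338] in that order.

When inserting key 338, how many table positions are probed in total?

406 hashes to 12; slot 12 is free => place at 12.
358 hashes to 7; slot 7 is free => place at 7.
270 hashes to 12; 12 taken => place at 13.
529 hashes to 11; slot 11 is free => place at 11.
749 hashes to 7; 7 taken => place at 8.
663 hashes to 3; slot 3 is free => place at 3.
338 hashes to 12; 12,13 taken => place at 16.
Table: [., ., ., 663, ., ., ., 358, 749, ., ., 529, 406, 270, ., ., 338]

3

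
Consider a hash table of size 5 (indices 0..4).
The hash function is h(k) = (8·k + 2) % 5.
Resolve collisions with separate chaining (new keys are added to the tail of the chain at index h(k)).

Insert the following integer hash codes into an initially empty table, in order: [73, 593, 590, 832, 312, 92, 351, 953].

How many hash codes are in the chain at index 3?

3

73 → bucket 1
593 → bucket 1 (collision)
590 → bucket 2
832 → bucket 3
312 → bucket 3 (collision)
92 → bucket 3 (collision)
351 → bucket 0
953 → bucket 1 (collision)
Final buckets:
0: 351
1: 73 -> 593 -> 953
2: 590
3: 832 -> 312 -> 92
4: ∅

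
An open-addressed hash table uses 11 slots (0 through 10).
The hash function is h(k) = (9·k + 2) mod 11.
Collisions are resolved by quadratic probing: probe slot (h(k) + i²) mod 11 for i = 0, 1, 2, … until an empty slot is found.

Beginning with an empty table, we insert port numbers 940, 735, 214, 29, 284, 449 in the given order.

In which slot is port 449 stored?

940: h=3 => slot 3
735: h=6 => slot 6
214: h=3, probe 3,4 => slot 4
29: h=10 => slot 10
284: h=6, probe 6,7 => slot 7
449: h=6, probe 6,7,10,4,0 => slot 0
Table: [449, ∅, ∅, 940, 214, ∅, 735, 284, ∅, ∅, 29]

0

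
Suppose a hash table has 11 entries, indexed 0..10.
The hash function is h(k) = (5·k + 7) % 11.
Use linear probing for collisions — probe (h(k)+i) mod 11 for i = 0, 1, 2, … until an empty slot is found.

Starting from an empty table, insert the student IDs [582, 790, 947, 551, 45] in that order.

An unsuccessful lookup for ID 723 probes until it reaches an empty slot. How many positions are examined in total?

3

Insert 582: h=2, slot 2 empty => index 2.
Insert 790: h=8, slot 8 empty => index 8.
Insert 947: h=1, slot 1 empty => index 1.
Insert 551: h=1, slots 1,2 occupied => index 3.
Insert 45: h=1, slots 1,2,3 occupied => index 4.
Table: [_, 947, 582, 551, 45, _, _, _, 790, _, _]
Lookup 723: h=3, probe 3,4,5 → slot 5 empty, not found.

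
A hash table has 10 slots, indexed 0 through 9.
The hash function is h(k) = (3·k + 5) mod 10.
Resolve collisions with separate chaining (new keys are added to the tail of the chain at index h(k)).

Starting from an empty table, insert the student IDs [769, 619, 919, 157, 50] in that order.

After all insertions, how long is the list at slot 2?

769 -> bucket 2
619 -> bucket 2 (collision)
919 -> bucket 2 (collision)
157 -> bucket 6
50 -> bucket 5
Final buckets:
0: —
1: —
2: 769 -> 619 -> 919
3: —
4: —
5: 50
6: 157
7: —
8: —
9: —

3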